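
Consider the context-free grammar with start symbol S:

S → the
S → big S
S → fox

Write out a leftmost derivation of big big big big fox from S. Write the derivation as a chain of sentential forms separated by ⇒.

S ⇒ big S ⇒ big big S ⇒ big big big S ⇒ big big big big S ⇒ big big big big fox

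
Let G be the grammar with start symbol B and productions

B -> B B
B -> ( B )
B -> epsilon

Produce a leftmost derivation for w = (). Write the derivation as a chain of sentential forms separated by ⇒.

B ⇒ BB   [B -> B B]
BB ⇒ BBB   [B -> B B]
BBB ⇒ BBBB   [B -> B B]
BBBB ⇒ BBBBB   [B -> B B]
BBBBB ⇒ (B)BBBB   [B -> ( B )]
(B)BBBB ⇒ ()BBBB   [B -> epsilon]
()BBBB ⇒ ()BBB   [B -> epsilon]
()BBB ⇒ ()BB   [B -> epsilon]
()BB ⇒ ()B   [B -> epsilon]
()B ⇒ ()   [B -> epsilon]

B⇒BB⇒BBB⇒BBBB⇒BBBBB⇒(B)BBBB⇒()BBBB⇒()BBB⇒()BB⇒()B⇒()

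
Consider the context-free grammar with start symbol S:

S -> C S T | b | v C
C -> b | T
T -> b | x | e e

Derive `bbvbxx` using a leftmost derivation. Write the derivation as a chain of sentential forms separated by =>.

S => CST   [S -> C S T]
CST => TST   [C -> T]
TST => bST   [T -> b]
bST => bCSTT   [S -> C S T]
bCSTT => bTSTT   [C -> T]
bTSTT => bbSTT   [T -> b]
bbSTT => bbvCTT   [S -> v C]
bbvCTT => bbvbTT   [C -> b]
bbvbTT => bbvbxT   [T -> x]
bbvbxT => bbvbxx   [T -> x]

S=>CST=>TST=>bST=>bCSTT=>bTSTT=>bbSTT=>bbvCTT=>bbvbTT=>bbvbxT=>bbvbxx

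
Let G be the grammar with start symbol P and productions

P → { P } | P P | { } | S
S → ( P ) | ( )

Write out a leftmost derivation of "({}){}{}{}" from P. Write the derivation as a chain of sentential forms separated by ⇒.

P ⇒ PP   [P → P P]
PP ⇒ PPP   [P → P P]
PPP ⇒ PPPP   [P → P P]
PPPP ⇒ SPPP   [P → S]
SPPP ⇒ (P)PPP   [S → ( P )]
(P)PPP ⇒ ({})PPP   [P → { }]
({})PPP ⇒ ({}){}PP   [P → { }]
({}){}PP ⇒ ({}){}{}P   [P → { }]
({}){}{}P ⇒ ({}){}{}{}   [P → { }]

P ⇒ PP ⇒ PPP ⇒ PPPP ⇒ SPPP ⇒ (P)PPP ⇒ ({})PPP ⇒ ({}){}PP ⇒ ({}){}{}P ⇒ ({}){}{}{}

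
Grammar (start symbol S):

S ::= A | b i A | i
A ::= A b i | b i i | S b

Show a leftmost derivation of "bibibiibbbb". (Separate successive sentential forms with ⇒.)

S ⇒ biA ⇒ biSb ⇒ bibiAb ⇒ bibiSbb ⇒ bibiAbb ⇒ bibiSbbb ⇒ bibibiAbbb ⇒ bibibiSbbbb ⇒ bibibiibbbb

S ⇒ biA   [S ::= b i A]
biA ⇒ biSb   [A ::= S b]
biSb ⇒ bibiAb   [S ::= b i A]
bibiAb ⇒ bibiSbb   [A ::= S b]
bibiSbb ⇒ bibiAbb   [S ::= A]
bibiAbb ⇒ bibiSbbb   [A ::= S b]
bibiSbbb ⇒ bibibiAbbb   [S ::= b i A]
bibibiAbbb ⇒ bibibiSbbbb   [A ::= S b]
bibibiSbbbb ⇒ bibibiibbbb   [S ::= i]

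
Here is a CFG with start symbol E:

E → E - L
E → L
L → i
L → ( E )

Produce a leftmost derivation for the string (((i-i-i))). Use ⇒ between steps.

E ⇒ L ⇒ (E) ⇒ (L) ⇒ ((E)) ⇒ ((L)) ⇒ (((E))) ⇒ (((E-L))) ⇒ (((E-L-L))) ⇒ (((L-L-L))) ⇒ (((i-L-L))) ⇒ (((i-i-L))) ⇒ (((i-i-i)))

E ⇒ L   [E → L]
L ⇒ (E)   [L → ( E )]
(E) ⇒ (L)   [E → L]
(L) ⇒ ((E))   [L → ( E )]
((E)) ⇒ ((L))   [E → L]
((L)) ⇒ (((E)))   [L → ( E )]
(((E))) ⇒ (((E-L)))   [E → E - L]
(((E-L))) ⇒ (((E-L-L)))   [E → E - L]
(((E-L-L))) ⇒ (((L-L-L)))   [E → L]
(((L-L-L))) ⇒ (((i-L-L)))   [L → i]
(((i-L-L))) ⇒ (((i-i-L)))   [L → i]
(((i-i-L))) ⇒ (((i-i-i)))   [L → i]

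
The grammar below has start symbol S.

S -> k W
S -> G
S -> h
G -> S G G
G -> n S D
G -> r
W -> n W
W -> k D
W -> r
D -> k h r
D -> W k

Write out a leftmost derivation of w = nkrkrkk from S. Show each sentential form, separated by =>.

S => G   [S -> G]
G => nSD   [G -> n S D]
nSD => nkWD   [S -> k W]
nkWD => nkrD   [W -> r]
nkrD => nkrWk   [D -> W k]
nkrWk => nkrkDk   [W -> k D]
nkrkDk => nkrkWkk   [D -> W k]
nkrkWkk => nkrkrkk   [W -> r]

S => G => nSD => nkWD => nkrD => nkrWk => nkrkDk => nkrkWkk => nkrkrkk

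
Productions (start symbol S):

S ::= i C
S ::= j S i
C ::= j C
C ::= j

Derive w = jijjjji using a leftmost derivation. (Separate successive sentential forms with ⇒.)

S ⇒ jSi ⇒ jiCi ⇒ jijCi ⇒ jijjCi ⇒ jijjjCi ⇒ jijjjji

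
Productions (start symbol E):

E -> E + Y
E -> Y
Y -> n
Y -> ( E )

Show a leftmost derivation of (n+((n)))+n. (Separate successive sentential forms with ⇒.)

E⇒E+Y⇒Y+Y⇒(E)+Y⇒(E+Y)+Y⇒(Y+Y)+Y⇒(n+Y)+Y⇒(n+(E))+Y⇒(n+(Y))+Y⇒(n+((E)))+Y⇒(n+((Y)))+Y⇒(n+((n)))+Y⇒(n+((n)))+n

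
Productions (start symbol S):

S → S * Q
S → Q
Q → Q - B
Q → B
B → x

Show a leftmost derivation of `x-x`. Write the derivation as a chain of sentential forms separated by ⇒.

S ⇒ Q   [S → Q]
Q ⇒ Q-B   [Q → Q - B]
Q-B ⇒ B-B   [Q → B]
B-B ⇒ x-B   [B → x]
x-B ⇒ x-x   [B → x]

S⇒Q⇒Q-B⇒B-B⇒x-B⇒x-x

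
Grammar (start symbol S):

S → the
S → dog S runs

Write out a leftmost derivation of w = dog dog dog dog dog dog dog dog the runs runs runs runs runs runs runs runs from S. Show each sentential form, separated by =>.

S => dog S runs   [S → dog S runs]
dog S runs => dog dog S runs runs   [S → dog S runs]
dog dog S runs runs => dog dog dog S runs runs runs   [S → dog S runs]
dog dog dog S runs runs runs => dog dog dog dog S runs runs runs runs   [S → dog S runs]
dog dog dog dog S runs runs runs runs => dog dog dog dog dog S runs runs runs runs runs   [S → dog S runs]
dog dog dog dog dog S runs runs runs runs runs => dog dog dog dog dog dog S runs runs runs runs runs runs   [S → dog S runs]
dog dog dog dog dog dog S runs runs runs runs runs runs => dog dog dog dog dog dog dog S runs runs runs runs runs runs runs   [S → dog S runs]
dog dog dog dog dog dog dog S runs runs runs runs runs runs runs => dog dog dog dog dog dog dog dog S runs runs runs runs runs runs runs runs   [S → dog S runs]
dog dog dog dog dog dog dog dog S runs runs runs runs runs runs runs runs => dog dog dog dog dog dog dog dog the runs runs runs runs runs runs runs runs   [S → the]

S => dog S runs => dog dog S runs runs => dog dog dog S runs runs runs => dog dog dog dog S runs runs runs runs => dog dog dog dog dog S runs runs runs runs runs => dog dog dog dog dog dog S runs runs runs runs runs runs => dog dog dog dog dog dog dog S runs runs runs runs runs runs runs => dog dog dog dog dog dog dog dog S runs runs runs runs runs runs runs runs => dog dog dog dog dog dog dog dog the runs runs runs runs runs runs runs runs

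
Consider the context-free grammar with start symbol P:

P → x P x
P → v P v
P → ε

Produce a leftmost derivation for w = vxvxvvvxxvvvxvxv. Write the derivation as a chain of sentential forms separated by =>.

P => vPv   [P → v P v]
vPv => vxPxv   [P → x P x]
vxPxv => vxvPvxv   [P → v P v]
vxvPvxv => vxvxPxvxv   [P → x P x]
vxvxPxvxv => vxvxvPvxvxv   [P → v P v]
vxvxvPvxvxv => vxvxvvPvvxvxv   [P → v P v]
vxvxvvPvvxvxv => vxvxvvvPvvvxvxv   [P → v P v]
vxvxvvvPvvvxvxv => vxvxvvvxPxvvvxvxv   [P → x P x]
vxvxvvvxPxvvvxvxv => vxvxvvvxxvvvxvxv   [P → ε]

P => vPv => vxPxv => vxvPvxv => vxvxPxvxv => vxvxvPvxvxv => vxvxvvPvvxvxv => vxvxvvvPvvvxvxv => vxvxvvvxPxvvvxvxv => vxvxvvvxxvvvxvxv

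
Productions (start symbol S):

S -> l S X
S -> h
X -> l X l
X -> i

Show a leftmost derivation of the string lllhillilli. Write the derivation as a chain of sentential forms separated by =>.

S => lSX   [S -> l S X]
lSX => llSXX   [S -> l S X]
llSXX => lllSXXX   [S -> l S X]
lllSXXX => lllhXXX   [S -> h]
lllhXXX => lllhiXX   [X -> i]
lllhiXX => lllhilXlX   [X -> l X l]
lllhilXlX => lllhillXllX   [X -> l X l]
lllhillXllX => lllhillillX   [X -> i]
lllhillillX => lllhillilli   [X -> i]

S => lSX => llSXX => lllSXXX => lllhXXX => lllhiXX => lllhilXlX => lllhillXllX => lllhillillX => lllhillilli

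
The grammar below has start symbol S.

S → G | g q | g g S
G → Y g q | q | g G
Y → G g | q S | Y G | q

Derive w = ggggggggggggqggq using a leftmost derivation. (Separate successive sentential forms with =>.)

S => ggS => ggggS => ggggggS => ggggggggS => ggggggggggS => ggggggggggggS => ggggggggggggG => ggggggggggggYgq => ggggggggggggGggq => ggggggggggggqggq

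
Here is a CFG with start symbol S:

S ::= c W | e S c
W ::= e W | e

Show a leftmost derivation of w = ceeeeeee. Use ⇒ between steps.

S⇒cW⇒ceW⇒ceeW⇒ceeeW⇒ceeeeW⇒ceeeeeW⇒ceeeeeeW⇒ceeeeeee

S ⇒ cW   [S ::= c W]
cW ⇒ ceW   [W ::= e W]
ceW ⇒ ceeW   [W ::= e W]
ceeW ⇒ ceeeW   [W ::= e W]
ceeeW ⇒ ceeeeW   [W ::= e W]
ceeeeW ⇒ ceeeeeW   [W ::= e W]
ceeeeeW ⇒ ceeeeeeW   [W ::= e W]
ceeeeeeW ⇒ ceeeeeee   [W ::= e]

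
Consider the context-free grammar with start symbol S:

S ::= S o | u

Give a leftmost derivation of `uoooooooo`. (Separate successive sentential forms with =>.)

S => So   [S ::= S o]
So => Soo   [S ::= S o]
Soo => Sooo   [S ::= S o]
Sooo => Soooo   [S ::= S o]
Soooo => Sooooo   [S ::= S o]
Sooooo => Soooooo   [S ::= S o]
Soooooo => Sooooooo   [S ::= S o]
Sooooooo => Soooooooo   [S ::= S o]
Soooooooo => uoooooooo   [S ::= u]

S=>So=>Soo=>Sooo=>Soooo=>Sooooo=>Soooooo=>Sooooooo=>Soooooooo=>uoooooooo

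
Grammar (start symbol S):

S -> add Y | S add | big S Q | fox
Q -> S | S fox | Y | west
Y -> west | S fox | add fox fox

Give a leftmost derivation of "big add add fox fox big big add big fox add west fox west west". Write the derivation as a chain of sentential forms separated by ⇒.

S ⇒ big S Q ⇒ big add Y Q ⇒ big add add fox fox Q ⇒ big add add fox fox S ⇒ big add add fox fox big S Q ⇒ big add add fox fox big big S Q Q ⇒ big add add fox fox big big add Y Q Q ⇒ big add add fox fox big big add S fox Q Q ⇒ big add add fox fox big big add big S Q fox Q Q ⇒ big add add fox fox big big add big S add Q fox Q Q ⇒ big add add fox fox big big add big fox add Q fox Q Q ⇒ big add add fox fox big big add big fox add west fox Q Q ⇒ big add add fox fox big big add big fox add west fox west Q ⇒ big add add fox fox big big add big fox add west fox west west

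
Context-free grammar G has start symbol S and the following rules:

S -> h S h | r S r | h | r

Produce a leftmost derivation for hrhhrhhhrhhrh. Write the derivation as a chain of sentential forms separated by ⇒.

S ⇒ hSh   [S -> h S h]
hSh ⇒ hrSrh   [S -> r S r]
hrSrh ⇒ hrhShrh   [S -> h S h]
hrhShrh ⇒ hrhhShhrh   [S -> h S h]
hrhhShhrh ⇒ hrhhrSrhhrh   [S -> r S r]
hrhhrSrhhrh ⇒ hrhhrhShrhhrh   [S -> h S h]
hrhhrhShrhhrh ⇒ hrhhrhhhrhhrh   [S -> h]

S ⇒ hSh ⇒ hrSrh ⇒ hrhShrh ⇒ hrhhShhrh ⇒ hrhhrSrhhrh ⇒ hrhhrhShrhhrh ⇒ hrhhrhhhrhhrh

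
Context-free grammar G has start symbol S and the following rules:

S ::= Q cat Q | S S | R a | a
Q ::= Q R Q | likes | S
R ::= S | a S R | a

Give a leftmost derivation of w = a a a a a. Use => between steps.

S => S S => R a S => a S R a S => a a R a S => a a a a S => a a a a a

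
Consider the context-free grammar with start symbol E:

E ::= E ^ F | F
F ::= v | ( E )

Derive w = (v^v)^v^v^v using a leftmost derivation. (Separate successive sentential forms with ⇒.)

E⇒E^F⇒E^F^F⇒E^F^F^F⇒F^F^F^F⇒(E)^F^F^F⇒(E^F)^F^F^F⇒(F^F)^F^F^F⇒(v^F)^F^F^F⇒(v^v)^F^F^F⇒(v^v)^v^F^F⇒(v^v)^v^v^F⇒(v^v)^v^v^v

E ⇒ E^F   [E ::= E ^ F]
E^F ⇒ E^F^F   [E ::= E ^ F]
E^F^F ⇒ E^F^F^F   [E ::= E ^ F]
E^F^F^F ⇒ F^F^F^F   [E ::= F]
F^F^F^F ⇒ (E)^F^F^F   [F ::= ( E )]
(E)^F^F^F ⇒ (E^F)^F^F^F   [E ::= E ^ F]
(E^F)^F^F^F ⇒ (F^F)^F^F^F   [E ::= F]
(F^F)^F^F^F ⇒ (v^F)^F^F^F   [F ::= v]
(v^F)^F^F^F ⇒ (v^v)^F^F^F   [F ::= v]
(v^v)^F^F^F ⇒ (v^v)^v^F^F   [F ::= v]
(v^v)^v^F^F ⇒ (v^v)^v^v^F   [F ::= v]
(v^v)^v^v^F ⇒ (v^v)^v^v^v   [F ::= v]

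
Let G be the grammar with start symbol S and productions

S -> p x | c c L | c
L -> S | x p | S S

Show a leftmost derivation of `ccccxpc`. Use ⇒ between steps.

S ⇒ ccL ⇒ ccSS ⇒ ccccLS ⇒ ccccxpS ⇒ ccccxpc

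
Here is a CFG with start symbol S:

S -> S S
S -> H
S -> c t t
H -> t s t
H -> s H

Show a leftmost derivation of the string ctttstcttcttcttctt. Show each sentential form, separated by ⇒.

S ⇒ SS   [S -> S S]
SS ⇒ cttS   [S -> c t t]
cttS ⇒ cttSS   [S -> S S]
cttSS ⇒ cttSSS   [S -> S S]
cttSSS ⇒ cttSSSS   [S -> S S]
cttSSSS ⇒ cttSSSSS   [S -> S S]
cttSSSSS ⇒ cttHSSSS   [S -> H]
cttHSSSS ⇒ ctttstSSSS   [H -> t s t]
ctttstSSSS ⇒ ctttstcttSSS   [S -> c t t]
ctttstcttSSS ⇒ ctttstcttcttSS   [S -> c t t]
ctttstcttcttSS ⇒ ctttstcttcttcttS   [S -> c t t]
ctttstcttcttcttS ⇒ ctttstcttcttcttctt   [S -> c t t]

S ⇒ SS ⇒ cttS ⇒ cttSS ⇒ cttSSS ⇒ cttSSSS ⇒ cttSSSSS ⇒ cttHSSSS ⇒ ctttstSSSS ⇒ ctttstcttSSS ⇒ ctttstcttcttSS ⇒ ctttstcttcttcttS ⇒ ctttstcttcttcttctt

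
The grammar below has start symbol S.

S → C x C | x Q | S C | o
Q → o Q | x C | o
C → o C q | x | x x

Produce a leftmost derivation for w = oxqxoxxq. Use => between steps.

S => CxC => oCqxC => oxqxC => oxqxoCq => oxqxoxxq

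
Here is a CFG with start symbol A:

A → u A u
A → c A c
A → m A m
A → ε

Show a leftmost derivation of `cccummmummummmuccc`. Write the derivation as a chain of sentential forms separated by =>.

A => cAc   [A → c A c]
cAc => ccAcc   [A → c A c]
ccAcc => cccAccc   [A → c A c]
cccAccc => cccuAuccc   [A → u A u]
cccuAuccc => cccumAmuccc   [A → m A m]
cccumAmuccc => cccummAmmuccc   [A → m A m]
cccummAmmuccc => cccummmAmmmuccc   [A → m A m]
cccummmAmmmuccc => cccummmuAummmuccc   [A → u A u]
cccummmuAummmuccc => cccummmumAmummmuccc   [A → m A m]
cccummmumAmummmuccc => cccummmummummmuccc   [A → ε]

A => cAc => ccAcc => cccAccc => cccuAuccc => cccumAmuccc => cccummAmmuccc => cccummmAmmmuccc => cccummmuAummmuccc => cccummmumAmummmuccc => cccummmummummmuccc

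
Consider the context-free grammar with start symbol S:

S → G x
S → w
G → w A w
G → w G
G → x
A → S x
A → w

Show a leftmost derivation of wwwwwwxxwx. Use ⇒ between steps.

S ⇒ Gx ⇒ wGx ⇒ wwGx ⇒ wwwAwx ⇒ wwwSxwx ⇒ wwwGxxwx ⇒ wwwwAwxxwx ⇒ wwwwwwxxwx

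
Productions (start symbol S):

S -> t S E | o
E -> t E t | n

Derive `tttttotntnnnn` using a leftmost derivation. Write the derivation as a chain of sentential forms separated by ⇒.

S ⇒ tSE   [S -> t S E]
tSE ⇒ ttSEE   [S -> t S E]
ttSEE ⇒ tttSEEE   [S -> t S E]
tttSEEE ⇒ ttttSEEEE   [S -> t S E]
ttttSEEEE ⇒ tttttSEEEEE   [S -> t S E]
tttttSEEEEE ⇒ tttttoEEEEE   [S -> o]
tttttoEEEEE ⇒ tttttotEtEEEE   [E -> t E t]
tttttotEtEEEE ⇒ tttttotntEEEE   [E -> n]
tttttotntEEEE ⇒ tttttotntnEEE   [E -> n]
tttttotntnEEE ⇒ tttttotntnnEE   [E -> n]
tttttotntnnEE ⇒ tttttotntnnnE   [E -> n]
tttttotntnnnE ⇒ tttttotntnnnn   [E -> n]

S ⇒ tSE ⇒ ttSEE ⇒ tttSEEE ⇒ ttttSEEEE ⇒ tttttSEEEEE ⇒ tttttoEEEEE ⇒ tttttotEtEEEE ⇒ tttttotntEEEE ⇒ tttttotntnEEE ⇒ tttttotntnnEE ⇒ tttttotntnnnE ⇒ tttttotntnnnn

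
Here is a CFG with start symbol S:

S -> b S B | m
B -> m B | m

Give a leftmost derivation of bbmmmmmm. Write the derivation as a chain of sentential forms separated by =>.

S => bSB   [S -> b S B]
bSB => bbSBB   [S -> b S B]
bbSBB => bbmBB   [S -> m]
bbmBB => bbmmBB   [B -> m B]
bbmmBB => bbmmmB   [B -> m]
bbmmmB => bbmmmmB   [B -> m B]
bbmmmmB => bbmmmmmB   [B -> m B]
bbmmmmmB => bbmmmmmm   [B -> m]

S => bSB => bbSBB => bbmBB => bbmmBB => bbmmmB => bbmmmmB => bbmmmmmB => bbmmmmmm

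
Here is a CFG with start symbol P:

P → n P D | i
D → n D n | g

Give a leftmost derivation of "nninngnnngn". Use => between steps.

P => nPD => nnPDD => nniDD => nninDnD => nninnDnnD => nninngnnD => nninngnnnDn => nninngnnngn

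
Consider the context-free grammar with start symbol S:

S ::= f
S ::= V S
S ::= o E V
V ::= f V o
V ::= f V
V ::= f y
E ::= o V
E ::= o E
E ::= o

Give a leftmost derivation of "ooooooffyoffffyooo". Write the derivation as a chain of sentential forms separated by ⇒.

S⇒oEV⇒ooEV⇒oooEV⇒ooooEV⇒oooooEV⇒ooooooVV⇒oooooofVoV⇒ooooooffyoV⇒ooooooffyofVo⇒ooooooffyoffVoo⇒ooooooffyofffVooo⇒ooooooffyoffffyooo

S ⇒ oEV   [S ::= o E V]
oEV ⇒ ooEV   [E ::= o E]
ooEV ⇒ oooEV   [E ::= o E]
oooEV ⇒ ooooEV   [E ::= o E]
ooooEV ⇒ oooooEV   [E ::= o E]
oooooEV ⇒ ooooooVV   [E ::= o V]
ooooooVV ⇒ oooooofVoV   [V ::= f V o]
oooooofVoV ⇒ ooooooffyoV   [V ::= f y]
ooooooffyoV ⇒ ooooooffyofVo   [V ::= f V o]
ooooooffyofVo ⇒ ooooooffyoffVoo   [V ::= f V o]
ooooooffyoffVoo ⇒ ooooooffyofffVooo   [V ::= f V o]
ooooooffyofffVooo ⇒ ooooooffyoffffyooo   [V ::= f y]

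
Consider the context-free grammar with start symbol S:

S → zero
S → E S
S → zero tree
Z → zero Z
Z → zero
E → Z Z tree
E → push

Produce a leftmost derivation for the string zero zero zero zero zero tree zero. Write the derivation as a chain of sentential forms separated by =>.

S => E S => Z Z tree S => zero Z Z tree S => zero zero Z tree S => zero zero zero Z tree S => zero zero zero zero Z tree S => zero zero zero zero zero tree S => zero zero zero zero zero tree zero

S => E S   [S → E S]
E S => Z Z tree S   [E → Z Z tree]
Z Z tree S => zero Z Z tree S   [Z → zero Z]
zero Z Z tree S => zero zero Z tree S   [Z → zero]
zero zero Z tree S => zero zero zero Z tree S   [Z → zero Z]
zero zero zero Z tree S => zero zero zero zero Z tree S   [Z → zero Z]
zero zero zero zero Z tree S => zero zero zero zero zero tree S   [Z → zero]
zero zero zero zero zero tree S => zero zero zero zero zero tree zero   [S → zero]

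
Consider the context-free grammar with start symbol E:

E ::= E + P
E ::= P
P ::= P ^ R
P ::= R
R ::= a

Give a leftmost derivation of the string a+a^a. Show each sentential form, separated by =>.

E => E+P   [E ::= E + P]
E+P => P+P   [E ::= P]
P+P => R+P   [P ::= R]
R+P => a+P   [R ::= a]
a+P => a+P^R   [P ::= P ^ R]
a+P^R => a+R^R   [P ::= R]
a+R^R => a+a^R   [R ::= a]
a+a^R => a+a^a   [R ::= a]

E => E+P => P+P => R+P => a+P => a+P^R => a+R^R => a+a^R => a+a^a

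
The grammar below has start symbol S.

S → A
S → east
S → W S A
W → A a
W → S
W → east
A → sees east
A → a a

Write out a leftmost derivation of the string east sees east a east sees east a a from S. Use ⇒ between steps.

S ⇒ W S A   [S → W S A]
W S A ⇒ east S A   [W → east]
east S A ⇒ east W S A A   [S → W S A]
east W S A A ⇒ east A a S A A   [W → A a]
east A a S A A ⇒ east sees east a S A A   [A → sees east]
east sees east a S A A ⇒ east sees east a east A A   [S → east]
east sees east a east A A ⇒ east sees east a east sees east A   [A → sees east]
east sees east a east sees east A ⇒ east sees east a east sees east a a   [A → a a]

S ⇒ W S A ⇒ east S A ⇒ east W S A A ⇒ east A a S A A ⇒ east sees east a S A A ⇒ east sees east a east A A ⇒ east sees east a east sees east A ⇒ east sees east a east sees east a a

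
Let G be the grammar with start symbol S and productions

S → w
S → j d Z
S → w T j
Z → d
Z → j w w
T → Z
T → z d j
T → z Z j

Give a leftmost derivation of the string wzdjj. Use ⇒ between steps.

S ⇒ wTj   [S → w T j]
wTj ⇒ wzZjj   [T → z Z j]
wzZjj ⇒ wzdjj   [Z → d]

S⇒wTj⇒wzZjj⇒wzdjj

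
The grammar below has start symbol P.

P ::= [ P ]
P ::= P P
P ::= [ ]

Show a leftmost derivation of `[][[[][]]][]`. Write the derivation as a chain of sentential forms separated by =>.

P => PP => []P => []PP => [][P]P => [][[P]]P => [][[PP]]P => [][[[]P]]P => [][[[][]]]P => [][[[][]]][]

P => PP   [P ::= P P]
PP => []P   [P ::= [ ]]
[]P => []PP   [P ::= P P]
[]PP => [][P]P   [P ::= [ P ]]
[][P]P => [][[P]]P   [P ::= [ P ]]
[][[P]]P => [][[PP]]P   [P ::= P P]
[][[PP]]P => [][[[]P]]P   [P ::= [ ]]
[][[[]P]]P => [][[[][]]]P   [P ::= [ ]]
[][[[][]]]P => [][[[][]]][]   [P ::= [ ]]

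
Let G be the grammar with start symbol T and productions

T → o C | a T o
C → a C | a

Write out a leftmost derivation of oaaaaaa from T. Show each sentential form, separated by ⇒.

T ⇒ oC   [T → o C]
oC ⇒ oaC   [C → a C]
oaC ⇒ oaaC   [C → a C]
oaaC ⇒ oaaaC   [C → a C]
oaaaC ⇒ oaaaaC   [C → a C]
oaaaaC ⇒ oaaaaaC   [C → a C]
oaaaaaC ⇒ oaaaaaa   [C → a]

T ⇒ oC ⇒ oaC ⇒ oaaC ⇒ oaaaC ⇒ oaaaaC ⇒ oaaaaaC ⇒ oaaaaaa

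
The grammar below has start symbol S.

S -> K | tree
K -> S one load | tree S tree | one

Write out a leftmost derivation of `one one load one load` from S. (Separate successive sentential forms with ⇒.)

S ⇒ K ⇒ S one load ⇒ K one load ⇒ S one load one load ⇒ K one load one load ⇒ one one load one load

S ⇒ K   [S -> K]
K ⇒ S one load   [K -> S one load]
S one load ⇒ K one load   [S -> K]
K one load ⇒ S one load one load   [K -> S one load]
S one load one load ⇒ K one load one load   [S -> K]
K one load one load ⇒ one one load one load   [K -> one]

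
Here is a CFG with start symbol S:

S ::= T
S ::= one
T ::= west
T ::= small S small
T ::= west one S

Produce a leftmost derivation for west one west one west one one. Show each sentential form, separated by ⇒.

S ⇒ T ⇒ west one S ⇒ west one T ⇒ west one west one S ⇒ west one west one T ⇒ west one west one west one S ⇒ west one west one west one one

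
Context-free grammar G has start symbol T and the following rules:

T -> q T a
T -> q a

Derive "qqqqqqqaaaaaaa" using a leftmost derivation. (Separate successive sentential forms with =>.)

T => qTa => qqTaa => qqqTaaa => qqqqTaaaa => qqqqqTaaaaa => qqqqqqTaaaaaa => qqqqqqqaaaaaaa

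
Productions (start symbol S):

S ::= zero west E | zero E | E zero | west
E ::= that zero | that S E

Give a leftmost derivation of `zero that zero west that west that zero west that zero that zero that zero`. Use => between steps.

S => zero E => zero that S E => zero that zero west E E => zero that zero west that S E E => zero that zero west that west E E => zero that zero west that west that S E E => zero that zero west that west that zero west E E E => zero that zero west that west that zero west that zero E E => zero that zero west that west that zero west that zero that zero E => zero that zero west that west that zero west that zero that zero that zero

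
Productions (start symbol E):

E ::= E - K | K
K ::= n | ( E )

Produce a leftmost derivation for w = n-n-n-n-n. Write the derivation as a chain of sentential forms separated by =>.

E=>E-K=>E-K-K=>E-K-K-K=>E-K-K-K-K=>K-K-K-K-K=>n-K-K-K-K=>n-n-K-K-K=>n-n-n-K-K=>n-n-n-n-K=>n-n-n-n-n

E => E-K   [E ::= E - K]
E-K => E-K-K   [E ::= E - K]
E-K-K => E-K-K-K   [E ::= E - K]
E-K-K-K => E-K-K-K-K   [E ::= E - K]
E-K-K-K-K => K-K-K-K-K   [E ::= K]
K-K-K-K-K => n-K-K-K-K   [K ::= n]
n-K-K-K-K => n-n-K-K-K   [K ::= n]
n-n-K-K-K => n-n-n-K-K   [K ::= n]
n-n-n-K-K => n-n-n-n-K   [K ::= n]
n-n-n-n-K => n-n-n-n-n   [K ::= n]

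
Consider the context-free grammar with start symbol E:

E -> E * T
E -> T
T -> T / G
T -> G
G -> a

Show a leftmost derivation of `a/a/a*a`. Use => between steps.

E => E*T   [E -> E * T]
E*T => T*T   [E -> T]
T*T => T/G*T   [T -> T / G]
T/G*T => T/G/G*T   [T -> T / G]
T/G/G*T => G/G/G*T   [T -> G]
G/G/G*T => a/G/G*T   [G -> a]
a/G/G*T => a/a/G*T   [G -> a]
a/a/G*T => a/a/a*T   [G -> a]
a/a/a*T => a/a/a*G   [T -> G]
a/a/a*G => a/a/a*a   [G -> a]

E => E*T => T*T => T/G*T => T/G/G*T => G/G/G*T => a/G/G*T => a/a/G*T => a/a/a*T => a/a/a*G => a/a/a*a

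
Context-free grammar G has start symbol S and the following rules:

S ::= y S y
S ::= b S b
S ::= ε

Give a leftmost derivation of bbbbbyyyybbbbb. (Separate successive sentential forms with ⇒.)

S ⇒ bSb   [S ::= b S b]
bSb ⇒ bbSbb   [S ::= b S b]
bbSbb ⇒ bbbSbbb   [S ::= b S b]
bbbSbbb ⇒ bbbbSbbbb   [S ::= b S b]
bbbbSbbbb ⇒ bbbbbSbbbbb   [S ::= b S b]
bbbbbSbbbbb ⇒ bbbbbySybbbbb   [S ::= y S y]
bbbbbySybbbbb ⇒ bbbbbyySyybbbbb   [S ::= y S y]
bbbbbyySyybbbbb ⇒ bbbbbyyyybbbbb   [S ::= ε]

S ⇒ bSb ⇒ bbSbb ⇒ bbbSbbb ⇒ bbbbSbbbb ⇒ bbbbbSbbbbb ⇒ bbbbbySybbbbb ⇒ bbbbbyySyybbbbb ⇒ bbbbbyyyybbbbb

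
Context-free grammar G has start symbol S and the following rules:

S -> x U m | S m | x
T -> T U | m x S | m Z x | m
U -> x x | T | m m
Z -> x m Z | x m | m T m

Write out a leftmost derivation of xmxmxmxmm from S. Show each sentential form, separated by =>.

S => Sm   [S -> S m]
Sm => xUmm   [S -> x U m]
xUmm => xTmm   [U -> T]
xTmm => xmZxmm   [T -> m Z x]
xmZxmm => xmxmZxmm   [Z -> x m Z]
xmxmZxmm => xmxmxmxmm   [Z -> x m]

S => Sm => xUmm => xTmm => xmZxmm => xmxmZxmm => xmxmxmxmm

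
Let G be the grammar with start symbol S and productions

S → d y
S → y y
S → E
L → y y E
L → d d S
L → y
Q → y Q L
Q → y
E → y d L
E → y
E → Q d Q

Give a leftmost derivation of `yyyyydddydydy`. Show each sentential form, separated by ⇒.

S ⇒ E   [S → E]
E ⇒ QdQ   [E → Q d Q]
QdQ ⇒ yQLdQ   [Q → y Q L]
yQLdQ ⇒ yyLdQ   [Q → y]
yyLdQ ⇒ yyyyEdQ   [L → y y E]
yyyyEdQ ⇒ yyyyydLdQ   [E → y d L]
yyyyydLdQ ⇒ yyyyydddSdQ   [L → d d S]
yyyyydddSdQ ⇒ yyyyydddEdQ   [S → E]
yyyyydddEdQ ⇒ yyyyydddQdQdQ   [E → Q d Q]
yyyyydddQdQdQ ⇒ yyyyydddydQdQ   [Q → y]
yyyyydddydQdQ ⇒ yyyyydddydydQ   [Q → y]
yyyyydddydydQ ⇒ yyyyydddydydy   [Q → y]

S ⇒ E ⇒ QdQ ⇒ yQLdQ ⇒ yyLdQ ⇒ yyyyEdQ ⇒ yyyyydLdQ ⇒ yyyyydddSdQ ⇒ yyyyydddEdQ ⇒ yyyyydddQdQdQ ⇒ yyyyydddydQdQ ⇒ yyyyydddydydQ ⇒ yyyyydddydydy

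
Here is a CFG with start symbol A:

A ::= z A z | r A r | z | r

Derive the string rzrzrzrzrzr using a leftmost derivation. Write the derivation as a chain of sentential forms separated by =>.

A => rAr => rzAzr => rzrArzr => rzrzAzrzr => rzrzrArzrzr => rzrzrzrzrzr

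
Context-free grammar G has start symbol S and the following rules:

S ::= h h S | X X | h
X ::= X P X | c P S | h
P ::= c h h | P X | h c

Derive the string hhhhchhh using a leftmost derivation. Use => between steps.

S => hhS   [S ::= h h S]
hhS => hhXX   [S ::= X X]
hhXX => hhXPXX   [X ::= X P X]
hhXPXX => hhhPXX   [X ::= h]
hhhPXX => hhhPXXX   [P ::= P X]
hhhPXXX => hhhhcXXX   [P ::= h c]
hhhhcXXX => hhhhchXX   [X ::= h]
hhhhchXX => hhhhchhX   [X ::= h]
hhhhchhX => hhhhchhh   [X ::= h]

S => hhS => hhXX => hhXPXX => hhhPXX => hhhPXXX => hhhhcXXX => hhhhchXX => hhhhchhX => hhhhchhh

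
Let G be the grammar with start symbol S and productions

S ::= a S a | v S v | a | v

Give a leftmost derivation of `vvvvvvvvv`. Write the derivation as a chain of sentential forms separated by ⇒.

S ⇒ vSv   [S ::= v S v]
vSv ⇒ vvSvv   [S ::= v S v]
vvSvv ⇒ vvvSvvv   [S ::= v S v]
vvvSvvv ⇒ vvvvSvvvv   [S ::= v S v]
vvvvSvvvv ⇒ vvvvvvvvv   [S ::= v]

S⇒vSv⇒vvSvv⇒vvvSvvv⇒vvvvSvvvv⇒vvvvvvvvv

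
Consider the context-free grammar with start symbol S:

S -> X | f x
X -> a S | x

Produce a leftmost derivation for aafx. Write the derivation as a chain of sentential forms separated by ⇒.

S ⇒ X ⇒ aS ⇒ aX ⇒ aaS ⇒ aafx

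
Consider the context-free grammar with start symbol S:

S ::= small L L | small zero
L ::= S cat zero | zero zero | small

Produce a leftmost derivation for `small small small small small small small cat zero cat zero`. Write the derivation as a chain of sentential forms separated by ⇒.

S ⇒ small L L ⇒ small small L ⇒ small small S cat zero ⇒ small small small L L cat zero ⇒ small small small small L cat zero ⇒ small small small small S cat zero cat zero ⇒ small small small small small L L cat zero cat zero ⇒ small small small small small small L cat zero cat zero ⇒ small small small small small small small cat zero cat zero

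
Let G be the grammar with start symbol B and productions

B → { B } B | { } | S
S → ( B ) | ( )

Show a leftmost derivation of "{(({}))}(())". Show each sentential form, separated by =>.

B => {B}B => {S}B => {(B)}B => {(S)}B => {((B))}B => {(({}))}B => {(({}))}S => {(({}))}(B) => {(({}))}(S) => {(({}))}(())

B => {B}B   [B → { B } B]
{B}B => {S}B   [B → S]
{S}B => {(B)}B   [S → ( B )]
{(B)}B => {(S)}B   [B → S]
{(S)}B => {((B))}B   [S → ( B )]
{((B))}B => {(({}))}B   [B → { }]
{(({}))}B => {(({}))}S   [B → S]
{(({}))}S => {(({}))}(B)   [S → ( B )]
{(({}))}(B) => {(({}))}(S)   [B → S]
{(({}))}(S) => {(({}))}(())   [S → ( )]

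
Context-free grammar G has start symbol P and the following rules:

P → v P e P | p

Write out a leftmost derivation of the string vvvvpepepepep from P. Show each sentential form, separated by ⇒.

P ⇒ vPeP ⇒ vvPePeP ⇒ vvvPePePeP ⇒ vvvvPePePePeP ⇒ vvvvpePePePeP ⇒ vvvvpepePePeP ⇒ vvvvpepepePeP ⇒ vvvvpepepepeP ⇒ vvvvpepepepep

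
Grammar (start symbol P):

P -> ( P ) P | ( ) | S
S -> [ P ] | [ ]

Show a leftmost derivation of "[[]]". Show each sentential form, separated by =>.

P => S => [P] => [S] => [[]]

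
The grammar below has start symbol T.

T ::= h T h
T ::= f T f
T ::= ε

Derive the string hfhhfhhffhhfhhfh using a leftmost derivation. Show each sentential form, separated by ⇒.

T ⇒ hTh ⇒ hfTfh ⇒ hfhThfh ⇒ hfhhThhfh ⇒ hfhhfTfhhfh ⇒ hfhhfhThfhhfh ⇒ hfhhfhhThhfhhfh ⇒ hfhhfhhfTfhhfhhfh ⇒ hfhhfhhffhhfhhfh

T ⇒ hTh   [T ::= h T h]
hTh ⇒ hfTfh   [T ::= f T f]
hfTfh ⇒ hfhThfh   [T ::= h T h]
hfhThfh ⇒ hfhhThhfh   [T ::= h T h]
hfhhThhfh ⇒ hfhhfTfhhfh   [T ::= f T f]
hfhhfTfhhfh ⇒ hfhhfhThfhhfh   [T ::= h T h]
hfhhfhThfhhfh ⇒ hfhhfhhThhfhhfh   [T ::= h T h]
hfhhfhhThhfhhfh ⇒ hfhhfhhfTfhhfhhfh   [T ::= f T f]
hfhhfhhfTfhhfhhfh ⇒ hfhhfhhffhhfhhfh   [T ::= ε]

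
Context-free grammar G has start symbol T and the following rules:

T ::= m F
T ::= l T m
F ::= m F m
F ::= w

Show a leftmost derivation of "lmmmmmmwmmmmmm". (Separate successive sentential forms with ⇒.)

T ⇒ lTm   [T ::= l T m]
lTm ⇒ lmFm   [T ::= m F]
lmFm ⇒ lmmFmm   [F ::= m F m]
lmmFmm ⇒ lmmmFmmm   [F ::= m F m]
lmmmFmmm ⇒ lmmmmFmmmm   [F ::= m F m]
lmmmmFmmmm ⇒ lmmmmmFmmmmm   [F ::= m F m]
lmmmmmFmmmmm ⇒ lmmmmmmFmmmmmm   [F ::= m F m]
lmmmmmmFmmmmmm ⇒ lmmmmmmwmmmmmm   [F ::= w]

T ⇒ lTm ⇒ lmFm ⇒ lmmFmm ⇒ lmmmFmmm ⇒ lmmmmFmmmm ⇒ lmmmmmFmmmmm ⇒ lmmmmmmFmmmmmm ⇒ lmmmmmmwmmmmmm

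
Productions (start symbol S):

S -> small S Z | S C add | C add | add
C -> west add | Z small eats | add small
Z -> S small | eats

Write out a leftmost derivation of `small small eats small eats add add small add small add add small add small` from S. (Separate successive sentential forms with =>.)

S => small S Z => small S C add Z => small small S Z C add Z => small small C add Z C add Z => small small Z small eats add Z C add Z => small small eats small eats add Z C add Z => small small eats small eats add S small C add Z => small small eats small eats add add small C add Z => small small eats small eats add add small add small add Z => small small eats small eats add add small add small add S small => small small eats small eats add add small add small add C add small => small small eats small eats add add small add small add add small add small

S => small S Z   [S -> small S Z]
small S Z => small S C add Z   [S -> S C add]
small S C add Z => small small S Z C add Z   [S -> small S Z]
small small S Z C add Z => small small C add Z C add Z   [S -> C add]
small small C add Z C add Z => small small Z small eats add Z C add Z   [C -> Z small eats]
small small Z small eats add Z C add Z => small small eats small eats add Z C add Z   [Z -> eats]
small small eats small eats add Z C add Z => small small eats small eats add S small C add Z   [Z -> S small]
small small eats small eats add S small C add Z => small small eats small eats add add small C add Z   [S -> add]
small small eats small eats add add small C add Z => small small eats small eats add add small add small add Z   [C -> add small]
small small eats small eats add add small add small add Z => small small eats small eats add add small add small add S small   [Z -> S small]
small small eats small eats add add small add small add S small => small small eats small eats add add small add small add C add small   [S -> C add]
small small eats small eats add add small add small add C add small => small small eats small eats add add small add small add add small add small   [C -> add small]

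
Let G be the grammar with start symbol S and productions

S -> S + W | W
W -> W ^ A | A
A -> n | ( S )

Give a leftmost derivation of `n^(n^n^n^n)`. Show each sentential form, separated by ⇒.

S ⇒ W ⇒ W^A ⇒ A^A ⇒ n^A ⇒ n^(S) ⇒ n^(W) ⇒ n^(W^A) ⇒ n^(W^A^A) ⇒ n^(W^A^A^A) ⇒ n^(A^A^A^A) ⇒ n^(n^A^A^A) ⇒ n^(n^n^A^A) ⇒ n^(n^n^n^A) ⇒ n^(n^n^n^n)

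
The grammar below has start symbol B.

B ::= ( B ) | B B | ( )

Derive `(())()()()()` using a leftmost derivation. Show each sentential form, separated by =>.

B => BB => BBB => (B)BB => (())BB => (())()B => (())()BB => (())()BBB => (())()()BB => (())()()()B => (())()()()()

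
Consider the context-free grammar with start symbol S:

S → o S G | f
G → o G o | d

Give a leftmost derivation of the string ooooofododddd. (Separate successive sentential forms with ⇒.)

S ⇒ oSG   [S → o S G]
oSG ⇒ ooSGG   [S → o S G]
ooSGG ⇒ oooSGGG   [S → o S G]
oooSGGG ⇒ ooooSGGGG   [S → o S G]
ooooSGGGG ⇒ oooooSGGGGG   [S → o S G]
oooooSGGGGG ⇒ ooooofGGGGG   [S → f]
ooooofGGGGG ⇒ ooooofoGoGGGG   [G → o G o]
ooooofoGoGGGG ⇒ ooooofodoGGGG   [G → d]
ooooofodoGGGG ⇒ ooooofododGGG   [G → d]
ooooofododGGG ⇒ ooooofododdGG   [G → d]
ooooofododdGG ⇒ ooooofododddG   [G → d]
ooooofododddG ⇒ ooooofododddd   [G → d]

S ⇒ oSG ⇒ ooSGG ⇒ oooSGGG ⇒ ooooSGGGG ⇒ oooooSGGGGG ⇒ ooooofGGGGG ⇒ ooooofoGoGGGG ⇒ ooooofodoGGGG ⇒ ooooofododGGG ⇒ ooooofododdGG ⇒ ooooofododddG ⇒ ooooofododddd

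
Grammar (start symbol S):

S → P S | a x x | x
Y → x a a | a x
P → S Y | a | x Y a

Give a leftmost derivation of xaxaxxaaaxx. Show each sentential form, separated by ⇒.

S ⇒ PS ⇒ SYS ⇒ PSYS ⇒ xYaSYS ⇒ xaxaSYS ⇒ xaxaxYS ⇒ xaxaxxaaS ⇒ xaxaxxaaaxx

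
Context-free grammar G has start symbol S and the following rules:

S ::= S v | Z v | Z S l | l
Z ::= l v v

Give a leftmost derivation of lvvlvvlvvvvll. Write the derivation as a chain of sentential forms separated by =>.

S => ZSl   [S ::= Z S l]
ZSl => lvvSl   [Z ::= l v v]
lvvSl => lvvZSll   [S ::= Z S l]
lvvZSll => lvvlvvSll   [Z ::= l v v]
lvvlvvSll => lvvlvvSvll   [S ::= S v]
lvvlvvSvll => lvvlvvZvvll   [S ::= Z v]
lvvlvvZvvll => lvvlvvlvvvvll   [Z ::= l v v]

S => ZSl => lvvSl => lvvZSll => lvvlvvSll => lvvlvvSvll => lvvlvvZvvll => lvvlvvlvvvvll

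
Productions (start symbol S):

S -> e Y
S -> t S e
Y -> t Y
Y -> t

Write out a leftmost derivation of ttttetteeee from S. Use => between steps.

S => tSe => ttSee => tttSeee => ttttSeeee => tttteYeeee => ttttetYeeee => ttttetteeee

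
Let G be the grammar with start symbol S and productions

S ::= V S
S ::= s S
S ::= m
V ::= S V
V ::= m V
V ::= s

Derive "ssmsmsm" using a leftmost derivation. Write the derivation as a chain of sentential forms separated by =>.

S => VS => SVS => VSVS => sSVS => ssSVS => ssVSVS => ssSVSVS => ssmVSVS => ssmsSVS => ssmsmVS => ssmsmsS => ssmsmsm

S => VS   [S ::= V S]
VS => SVS   [V ::= S V]
SVS => VSVS   [S ::= V S]
VSVS => sSVS   [V ::= s]
sSVS => ssSVS   [S ::= s S]
ssSVS => ssVSVS   [S ::= V S]
ssVSVS => ssSVSVS   [V ::= S V]
ssSVSVS => ssmVSVS   [S ::= m]
ssmVSVS => ssmsSVS   [V ::= s]
ssmsSVS => ssmsmVS   [S ::= m]
ssmsmVS => ssmsmsS   [V ::= s]
ssmsmsS => ssmsmsm   [S ::= m]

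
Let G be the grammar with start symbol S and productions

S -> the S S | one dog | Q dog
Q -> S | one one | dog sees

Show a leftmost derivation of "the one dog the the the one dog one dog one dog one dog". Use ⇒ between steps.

S ⇒ the S S   [S -> the S S]
the S S ⇒ the one dog S   [S -> one dog]
the one dog S ⇒ the one dog the S S   [S -> the S S]
the one dog the S S ⇒ the one dog the the S S S   [S -> the S S]
the one dog the the S S S ⇒ the one dog the the the S S S S   [S -> the S S]
the one dog the the the S S S S ⇒ the one dog the the the one dog S S S   [S -> one dog]
the one dog the the the one dog S S S ⇒ the one dog the the the one dog one dog S S   [S -> one dog]
the one dog the the the one dog one dog S S ⇒ the one dog the the the one dog one dog one dog S   [S -> one dog]
the one dog the the the one dog one dog one dog S ⇒ the one dog the the the one dog one dog one dog one dog   [S -> one dog]

S ⇒ the S S ⇒ the one dog S ⇒ the one dog the S S ⇒ the one dog the the S S S ⇒ the one dog the the the S S S S ⇒ the one dog the the the one dog S S S ⇒ the one dog the the the one dog one dog S S ⇒ the one dog the the the one dog one dog one dog S ⇒ the one dog the the the one dog one dog one dog one dog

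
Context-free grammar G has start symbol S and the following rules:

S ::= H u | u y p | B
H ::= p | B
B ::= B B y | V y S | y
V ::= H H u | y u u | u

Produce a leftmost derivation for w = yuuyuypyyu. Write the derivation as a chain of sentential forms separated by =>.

S => Hu => Bu => BByu => VySByu => yuuySByu => yuuyuypByu => yuuyuypyyu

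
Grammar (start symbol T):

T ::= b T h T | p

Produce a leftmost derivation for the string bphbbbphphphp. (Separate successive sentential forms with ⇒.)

T ⇒ bThT   [T ::= b T h T]
bThT ⇒ bphT   [T ::= p]
bphT ⇒ bphbThT   [T ::= b T h T]
bphbThT ⇒ bphbbThThT   [T ::= b T h T]
bphbbThThT ⇒ bphbbbThThThT   [T ::= b T h T]
bphbbbThThThT ⇒ bphbbbphThThT   [T ::= p]
bphbbbphThThT ⇒ bphbbbphphThT   [T ::= p]
bphbbbphphThT ⇒ bphbbbphphphT   [T ::= p]
bphbbbphphphT ⇒ bphbbbphphphp   [T ::= p]

T ⇒ bThT ⇒ bphT ⇒ bphbThT ⇒ bphbbThThT ⇒ bphbbbThThThT ⇒ bphbbbphThThT ⇒ bphbbbphphThT ⇒ bphbbbphphphT ⇒ bphbbbphphphp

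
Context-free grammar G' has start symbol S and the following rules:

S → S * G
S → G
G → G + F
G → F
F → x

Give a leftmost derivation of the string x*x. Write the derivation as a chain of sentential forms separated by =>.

S => S*G   [S → S * G]
S*G => G*G   [S → G]
G*G => F*G   [G → F]
F*G => x*G   [F → x]
x*G => x*F   [G → F]
x*F => x*x   [F → x]

S=>S*G=>G*G=>F*G=>x*G=>x*F=>x*x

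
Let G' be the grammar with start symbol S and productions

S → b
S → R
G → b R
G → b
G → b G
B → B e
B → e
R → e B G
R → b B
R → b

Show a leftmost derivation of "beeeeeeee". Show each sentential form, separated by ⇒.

S⇒R⇒bB⇒bBe⇒bBee⇒bBeee⇒bBeeee⇒bBeeeee⇒bBeeeeee⇒bBeeeeeee⇒beeeeeeee

S ⇒ R   [S → R]
R ⇒ bB   [R → b B]
bB ⇒ bBe   [B → B e]
bBe ⇒ bBee   [B → B e]
bBee ⇒ bBeee   [B → B e]
bBeee ⇒ bBeeee   [B → B e]
bBeeee ⇒ bBeeeee   [B → B e]
bBeeeee ⇒ bBeeeeee   [B → B e]
bBeeeeee ⇒ bBeeeeeee   [B → B e]
bBeeeeeee ⇒ beeeeeeee   [B → e]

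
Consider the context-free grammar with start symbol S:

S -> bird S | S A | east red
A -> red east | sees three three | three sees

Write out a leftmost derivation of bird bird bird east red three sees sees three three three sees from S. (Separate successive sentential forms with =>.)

S => bird S => bird S A => bird bird S A => bird bird S A A => bird bird S A A A => bird bird bird S A A A => bird bird bird east red A A A => bird bird bird east red three sees A A => bird bird bird east red three sees sees three three A => bird bird bird east red three sees sees three three three sees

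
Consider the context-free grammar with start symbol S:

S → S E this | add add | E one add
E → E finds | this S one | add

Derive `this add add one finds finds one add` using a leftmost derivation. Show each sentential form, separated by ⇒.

S ⇒ E one add ⇒ E finds one add ⇒ E finds finds one add ⇒ this S one finds finds one add ⇒ this add add one finds finds one add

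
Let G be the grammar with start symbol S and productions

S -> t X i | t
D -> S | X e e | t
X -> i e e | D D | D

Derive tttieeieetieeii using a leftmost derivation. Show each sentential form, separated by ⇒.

S ⇒ tXi ⇒ tDDi ⇒ tXeeDi ⇒ tDDeeDi ⇒ tSDeeDi ⇒ ttDeeDi ⇒ ttSeeDi ⇒ tttXieeDi ⇒ tttieeieeDi ⇒ tttieeieeSi ⇒ tttieeieetXii ⇒ tttieeieetieeii

S ⇒ tXi   [S -> t X i]
tXi ⇒ tDDi   [X -> D D]
tDDi ⇒ tXeeDi   [D -> X e e]
tXeeDi ⇒ tDDeeDi   [X -> D D]
tDDeeDi ⇒ tSDeeDi   [D -> S]
tSDeeDi ⇒ ttDeeDi   [S -> t]
ttDeeDi ⇒ ttSeeDi   [D -> S]
ttSeeDi ⇒ tttXieeDi   [S -> t X i]
tttXieeDi ⇒ tttieeieeDi   [X -> i e e]
tttieeieeDi ⇒ tttieeieeSi   [D -> S]
tttieeieeSi ⇒ tttieeieetXii   [S -> t X i]
tttieeieetXii ⇒ tttieeieetieeii   [X -> i e e]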